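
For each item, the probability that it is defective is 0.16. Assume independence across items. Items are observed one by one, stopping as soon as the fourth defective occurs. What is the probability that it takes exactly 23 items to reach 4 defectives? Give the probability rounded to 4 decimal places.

Y = trial on which the fourth success occurs; negative binomial, r=4, p=0.16.
P(Y=23) = C(22,3) · p^4 · (1−p)^19
= 1540 · 0.00065536 · 0.036417 = 0.036754

0.0368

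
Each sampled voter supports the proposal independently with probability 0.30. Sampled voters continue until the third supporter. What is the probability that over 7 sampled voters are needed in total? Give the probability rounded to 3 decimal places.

0.647

Needing more than 7 sampled voters ⇔ fewer than 3 successes in the first 7. With X ~ Binomial(7, 0.30), P(Y > 7) = P(X ≤ 2).
  k=0: C(7,0)·0.30^0·0.70^7 = 0.08235
  k=1: C(7,1)·0.30^1·0.70^6 = 0.24706
  k=2: C(7,2)·0.30^2·0.70^5 = 0.31765
P(X ≤ 2) = 0.64707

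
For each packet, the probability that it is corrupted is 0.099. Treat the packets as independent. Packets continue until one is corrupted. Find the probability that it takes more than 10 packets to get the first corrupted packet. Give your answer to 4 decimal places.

0.3526

Y = number of packets to the first success; geometric, p = 0.099.
P(Y > 10) = P(first 10 all fail) = (1−p)^10 = 0.352572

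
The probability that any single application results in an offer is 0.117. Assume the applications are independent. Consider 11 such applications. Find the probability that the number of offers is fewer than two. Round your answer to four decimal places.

0.6253

X ~ Binomial(11, 0.117); P(X ≤ 1) = Σ C(11,k) p^k (1−p)^(11−k) over k:
  k=0: C(11,0)·0.117^0·0.883^11 = 0.254430
  k=1: C(11,1)·0.117^1·0.883^10 = 0.370839
Total = 0.625269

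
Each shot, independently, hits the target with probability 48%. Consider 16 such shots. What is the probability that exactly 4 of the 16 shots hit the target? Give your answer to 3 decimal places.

0.038

X ~ Binomial(n=16, p=0.48).
P(X=4) = C(16,4) · p^4 · (1−p)^12
= 1820 · 0.053084 · 0.00039088 = 0.03776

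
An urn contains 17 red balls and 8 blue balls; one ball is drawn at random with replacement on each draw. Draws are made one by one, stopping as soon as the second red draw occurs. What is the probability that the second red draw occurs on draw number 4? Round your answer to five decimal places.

0.14205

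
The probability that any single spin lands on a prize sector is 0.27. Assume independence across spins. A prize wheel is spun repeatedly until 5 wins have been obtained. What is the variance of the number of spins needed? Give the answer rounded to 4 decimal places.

50.0686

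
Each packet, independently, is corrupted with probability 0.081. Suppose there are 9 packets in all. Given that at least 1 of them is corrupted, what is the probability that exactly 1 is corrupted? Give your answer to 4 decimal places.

0.6966

X ~ Binomial(9, 0.081). Want P(X=1 | X≥1) = P(X=1) / P(X≥1).
P(X=1) = C(9,1)·0.081^1·0.919^8 = 0.370896
P(X≥1) = 1 − 0.467562 = 0.532438
Ratio = 0.370896 / 0.532438 = 0.696599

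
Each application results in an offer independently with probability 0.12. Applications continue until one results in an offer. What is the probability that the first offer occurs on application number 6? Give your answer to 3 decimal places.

0.063

Geometric (trials to first success), p = 0.12.
P(Y = 6) = (1−p)^5 · p = 0.52773 · 0.12 = 0.06333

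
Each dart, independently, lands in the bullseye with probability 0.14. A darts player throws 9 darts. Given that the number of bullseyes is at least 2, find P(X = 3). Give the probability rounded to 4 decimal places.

0.2550

X ~ Binomial(9, 0.14). Want P(X=3 | X≥2) = P(X=3) / P(X≥2).
P(X=3) = C(9,3)·0.14^3·0.86^6 = 0.093251
P(X≥2) = 1 − 0.257327 − 0.377015 = 0.365658
Ratio = 0.093251 / 0.365658 = 0.255023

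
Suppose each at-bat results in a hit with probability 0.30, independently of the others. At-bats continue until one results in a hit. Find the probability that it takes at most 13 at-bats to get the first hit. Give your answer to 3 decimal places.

0.990

Y = number of at-bats to the first success; geometric, p = 0.30.
P(Y ≤ 13) = 1 − (1−p)^13 = 1 − 0.00969 = 0.99031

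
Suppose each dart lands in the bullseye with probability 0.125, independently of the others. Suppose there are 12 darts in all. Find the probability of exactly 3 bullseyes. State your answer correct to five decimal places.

0.12919

X ~ Binomial(n=12, p=0.125).
P(X=3) = C(12,3) · p^3 · (1−p)^9
= 220 · 0.0019531 · 0.30066 = 0.1291889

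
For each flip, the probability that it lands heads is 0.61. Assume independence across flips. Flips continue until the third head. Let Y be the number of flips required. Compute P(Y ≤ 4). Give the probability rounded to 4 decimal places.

0.4925

Finishing within 4 flips ⇔ at least 3 successes in the first 4. With X ~ Binomial(4, 0.61), P(Y ≤ 4) = 1 − P(X ≤ 2).
  k=0: C(4,0)·0.61^0·0.39^4 = 0.023134
  k=1: C(4,1)·0.61^1·0.39^3 = 0.144738
  k=2: C(4,2)·0.61^2·0.39^2 = 0.339578
1 − 0.507451 = 0.492549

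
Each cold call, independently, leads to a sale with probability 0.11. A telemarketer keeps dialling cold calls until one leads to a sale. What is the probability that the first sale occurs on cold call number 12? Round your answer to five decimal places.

0.03053

Geometric (trials to first success), p = 0.11.
P(Y = 12) = (1−p)^11 · p = 0.27752 · 0.11 = 0.0305269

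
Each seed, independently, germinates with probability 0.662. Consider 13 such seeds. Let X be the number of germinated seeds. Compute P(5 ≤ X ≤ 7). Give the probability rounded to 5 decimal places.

X ~ Binomial(13, 0.662); P(5 ≤ X ≤ 7) = Σ C(13,k) p^k (1−p)^(13−k) over k:
  k=5: C(13,5)·0.662^5·0.338^8 = 0.0278742
  k=6: C(13,6)·0.662^6·0.338^7 = 0.0727917
  k=7: C(13,7)·0.662^7·0.338^6 = 0.1425684
Total = 0.2432344

0.24323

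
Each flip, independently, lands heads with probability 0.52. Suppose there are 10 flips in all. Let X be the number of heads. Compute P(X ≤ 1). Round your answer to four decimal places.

X ~ Binomial(10, 0.52); P(X ≤ 1) = Σ C(10,k) p^k (1−p)^(10−k) over k:
  k=0: C(10,0)·0.52^0·0.48^10 = 0.000649
  k=1: C(10,1)·0.52^1·0.48^9 = 0.007034
Total = 0.007683

0.0077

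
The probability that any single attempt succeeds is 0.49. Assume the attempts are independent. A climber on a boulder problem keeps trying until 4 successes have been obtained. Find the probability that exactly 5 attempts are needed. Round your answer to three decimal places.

Y = trial on which the fourth success occurs; negative binomial, r=4, p=0.49.
P(Y=5) = C(4,3) · p^4 · (1−p)^1
= 4 · 0.057648 · 0.51 = 0.11760

0.118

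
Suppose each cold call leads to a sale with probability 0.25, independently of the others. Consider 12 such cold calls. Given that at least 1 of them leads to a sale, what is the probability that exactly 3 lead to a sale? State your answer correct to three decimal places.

0.267

X ~ Binomial(12, 0.25). Want P(X=3 | X≥1) = P(X=3) / P(X≥1).
P(X=3) = C(12,3)·0.25^3·0.75^9 = 0.25810
P(X≥1) = 1 − 0.03168 = 0.96832
Ratio = 0.25810 / 0.96832 = 0.26655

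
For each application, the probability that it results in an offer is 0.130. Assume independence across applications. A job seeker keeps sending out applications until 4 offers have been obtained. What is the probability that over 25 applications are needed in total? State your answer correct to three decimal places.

0.588

Needing more than 25 applications ⇔ fewer than 4 successes in the first 25. With X ~ Binomial(25, 0.13), P(Y > 25) = P(X ≤ 3).
  k=0: C(25,0)·0.13^0·0.87^25 = 0.03076
  k=1: C(25,1)·0.13^1·0.87^24 = 0.11491
  k=2: C(25,2)·0.13^2·0.87^23 = 0.20604
  k=3: C(25,3)·0.13^3·0.87^22 = 0.23604
P(X ≤ 3) = 0.58774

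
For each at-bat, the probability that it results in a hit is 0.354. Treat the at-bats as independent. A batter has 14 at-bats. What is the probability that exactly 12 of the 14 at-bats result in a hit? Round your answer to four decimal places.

X ~ Binomial(n=14, p=0.354).
P(X=12) = C(14,12) · p^12 · (1−p)^2
= 91 · 3.8729e-06 · 0.41732 = 0.000147

0.0001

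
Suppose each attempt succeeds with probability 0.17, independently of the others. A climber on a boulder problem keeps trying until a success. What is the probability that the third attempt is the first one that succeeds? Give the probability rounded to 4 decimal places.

Geometric (trials to first success), p = 0.17.
P(Y = 3) = (1−p)^2 · p = 0.6889 · 0.17 = 0.117113

0.1171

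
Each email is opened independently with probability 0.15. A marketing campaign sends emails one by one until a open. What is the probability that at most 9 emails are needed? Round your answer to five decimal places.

0.76838

Y = number of emails to the first success; geometric, p = 0.15.
P(Y ≤ 9) = 1 − (1−p)^9 = 1 − 0.2316169 = 0.7683831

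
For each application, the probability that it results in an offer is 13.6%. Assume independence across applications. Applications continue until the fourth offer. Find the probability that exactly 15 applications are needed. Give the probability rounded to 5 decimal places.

Y = trial on which the fourth success occurs; negative binomial, r=4, p=0.136.
P(Y=15) = C(14,3) · p^4 · (1−p)^11
= 364 · 0.0003421 · 0.20029 = 0.0249407

0.02494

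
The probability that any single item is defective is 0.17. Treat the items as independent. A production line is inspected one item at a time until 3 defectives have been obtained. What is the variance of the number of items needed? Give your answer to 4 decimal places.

Y = total items until the third success; negative binomial with r=3, p=0.17.
Var(Y) = r(1−p)/p² = 3·0.83 / 0.17² = 86.159170

86.1592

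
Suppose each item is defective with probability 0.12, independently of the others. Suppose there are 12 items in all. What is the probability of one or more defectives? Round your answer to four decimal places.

P(at least one) = 1 − P(none) = 1 − (1 − 0.12)^12
= 1 − 0.215671 = 0.784329

0.7843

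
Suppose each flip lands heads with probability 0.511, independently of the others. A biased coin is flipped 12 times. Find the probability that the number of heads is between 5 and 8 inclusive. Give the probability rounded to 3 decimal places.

0.742

X ~ Binomial(12, 0.511); P(5 ≤ X ≤ 8) = Σ C(12,k) p^k (1−p)^(12−k) over k:
  k=5: C(12,5)·0.511^5·0.489^7 = 0.18450
  k=6: C(12,6)·0.511^6·0.489^6 = 0.22493
  k=7: C(12,7)·0.511^7·0.489^5 = 0.20147
  k=8: C(12,8)·0.511^8·0.489^4 = 0.13159
Total = 0.74249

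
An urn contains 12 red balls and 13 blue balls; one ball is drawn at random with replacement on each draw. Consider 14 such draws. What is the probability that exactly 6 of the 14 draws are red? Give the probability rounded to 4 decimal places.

X ~ Binomial(n=14, p=0.48).
P(X=6) = C(14,6) · p^6 · (1−p)^8
= 3003 · 0.012231 · 0.005346 = 0.196349

0.1963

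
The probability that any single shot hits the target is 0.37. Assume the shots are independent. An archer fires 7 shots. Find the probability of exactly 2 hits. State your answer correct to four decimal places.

0.2853

X ~ Binomial(n=7, p=0.37).
P(X=2) = C(7,2) · p^2 · (1−p)^5
= 21 · 0.1369 · 0.099244 = 0.285316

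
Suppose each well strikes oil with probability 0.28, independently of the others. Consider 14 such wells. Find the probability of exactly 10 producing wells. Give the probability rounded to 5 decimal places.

0.00080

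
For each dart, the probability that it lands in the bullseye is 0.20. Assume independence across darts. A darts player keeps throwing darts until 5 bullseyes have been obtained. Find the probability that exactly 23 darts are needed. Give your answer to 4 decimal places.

0.0422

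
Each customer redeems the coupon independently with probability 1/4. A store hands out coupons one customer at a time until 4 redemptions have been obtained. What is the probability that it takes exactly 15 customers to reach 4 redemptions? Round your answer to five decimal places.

Y = trial on which the fourth success occurs; negative binomial, r=4, p=0.25.
P(Y=15) = C(14,3) · p^4 · (1−p)^11
= 364 · 0.0039062 · 0.042235 = 0.0600531

0.06005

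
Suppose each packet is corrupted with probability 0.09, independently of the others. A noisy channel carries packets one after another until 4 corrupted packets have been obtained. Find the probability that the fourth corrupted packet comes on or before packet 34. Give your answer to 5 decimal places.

Finishing within 34 packets ⇔ at least 4 successes in the first 34. With X ~ Binomial(34, 0.09), P(Y ≤ 34) = 1 − P(X ≤ 3).
  k=0: C(34,0)·0.09^0·0.91^34 = 0.0404956
  k=1: C(34,1)·0.09^1·0.91^33 = 0.1361719
  k=2: C(34,2)·0.09^2·0.91^32 = 0.2222145
  k=3: C(34,3)·0.09^3·0.91^31 = 0.2344241
1 − 0.6333060 = 0.3666940

0.36669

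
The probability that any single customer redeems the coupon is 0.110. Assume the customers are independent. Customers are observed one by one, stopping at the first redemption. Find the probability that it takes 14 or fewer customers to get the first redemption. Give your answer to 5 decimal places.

0.80436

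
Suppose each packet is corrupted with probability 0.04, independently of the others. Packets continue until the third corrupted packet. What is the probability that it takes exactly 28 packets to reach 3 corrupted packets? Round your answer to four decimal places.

0.0081

Y = trial on which the third success occurs; negative binomial, r=3, p=0.04.
P(Y=28) = C(27,2) · p^3 · (1−p)^25
= 351 · 6.4e-05 · 0.3604 = 0.008096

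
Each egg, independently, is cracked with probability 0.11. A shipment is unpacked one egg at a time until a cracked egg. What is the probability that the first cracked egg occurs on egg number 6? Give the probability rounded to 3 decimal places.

Geometric (trials to first success), p = 0.11.
P(Y = 6) = (1−p)^5 · p = 0.55841 · 0.11 = 0.06142

0.061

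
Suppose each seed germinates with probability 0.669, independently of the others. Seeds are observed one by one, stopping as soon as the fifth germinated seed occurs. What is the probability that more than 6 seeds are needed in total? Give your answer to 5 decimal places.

Needing more than 6 seeds ⇔ fewer than 5 successes in the first 6. With X ~ Binomial(6, 0.669), P(Y > 6) = P(X ≤ 4).
  k=0: C(6,0)·0.669^0·0.331^6 = 0.0013151
  k=1: C(6,1)·0.669^1·0.331^5 = 0.0159484
  k=2: C(6,2)·0.669^2·0.331^4 = 0.0805852
  k=3: C(6,3)·0.669^3·0.331^3 = 0.2171662
  k=4: C(6,4)·0.669^4·0.331^2 = 0.3291939
P(X ≤ 4) = 0.6442089

0.64421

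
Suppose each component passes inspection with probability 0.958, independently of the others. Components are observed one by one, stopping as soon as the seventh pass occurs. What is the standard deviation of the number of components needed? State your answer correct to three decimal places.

Y = total components until the seventh success; negative binomial with r=7, p=0.958.
SD(Y) = √[r(1−p)/p²] = √(0.32034) = 0.56599

0.566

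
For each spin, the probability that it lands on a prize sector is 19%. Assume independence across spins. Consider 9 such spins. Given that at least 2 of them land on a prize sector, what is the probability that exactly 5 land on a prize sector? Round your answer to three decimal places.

X ~ Binomial(9, 0.19). Want P(X=5 | X≥2) = P(X=5) / P(X≥2).
P(X=5) = C(9,5)·0.19^5·0.81^4 = 0.01343
P(X≥2) = 1 − 0.15009 − 0.31687 = 0.53304
Ratio = 0.01343 / 0.53304 = 0.02520

0.025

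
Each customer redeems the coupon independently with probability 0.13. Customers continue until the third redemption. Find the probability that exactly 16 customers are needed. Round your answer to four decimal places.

Y = trial on which the third success occurs; negative binomial, r=3, p=0.13.
P(Y=16) = C(15,2) · p^3 · (1−p)^13
= 105 · 0.002197 · 0.16359 = 0.037737

0.0377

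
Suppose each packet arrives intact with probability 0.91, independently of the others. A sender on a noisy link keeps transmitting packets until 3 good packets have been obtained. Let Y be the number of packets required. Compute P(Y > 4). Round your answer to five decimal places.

0.04296

Needing more than 4 packets ⇔ fewer than 3 successes in the first 4. With X ~ Binomial(4, 0.91), P(Y > 4) = P(X ≤ 2).
  k=0: C(4,0)·0.91^0·0.09^4 = 0.0000656
  k=1: C(4,1)·0.91^1·0.09^3 = 0.0026536
  k=2: C(4,2)·0.91^2·0.09^2 = 0.0402457
P(X ≤ 2) = 0.0429648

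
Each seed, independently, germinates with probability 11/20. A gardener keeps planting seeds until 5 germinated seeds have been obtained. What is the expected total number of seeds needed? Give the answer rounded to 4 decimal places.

9.0909

Y = total seeds until the fifth success; negative binomial with r=5, p=0.55.
E[Y] = r / p = 5 / 0.55 = 9.090909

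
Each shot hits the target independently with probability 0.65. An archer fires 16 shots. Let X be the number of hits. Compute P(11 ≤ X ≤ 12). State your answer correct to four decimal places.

0.3561

X ~ Binomial(16, 0.65); P(11 ≤ X ≤ 12) = Σ C(16,k) p^k (1−p)^(16−k) over k:
  k=11: C(16,11)·0.65^11·0.35^5 = 0.200757
  k=12: C(16,12)·0.65^12·0.35^4 = 0.155347
Total = 0.356104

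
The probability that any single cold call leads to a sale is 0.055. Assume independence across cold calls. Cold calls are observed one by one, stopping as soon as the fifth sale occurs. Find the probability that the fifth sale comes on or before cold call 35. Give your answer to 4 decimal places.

0.0413

Finishing within 35 cold calls ⇔ at least 5 successes in the first 35. With X ~ Binomial(35, 0.055), P(Y ≤ 35) = 1 − P(X ≤ 4).
  k=0: C(35,0)·0.055^0·0.945^35 = 0.138074
  k=1: C(35,1)·0.055^1·0.945^34 = 0.281263
  k=2: C(35,2)·0.055^2·0.945^33 = 0.278286
  k=3: C(35,3)·0.055^3·0.945^32 = 0.178162
  k=4: C(35,4)·0.055^4·0.945^31 = 0.082954
1 − 0.958740 = 0.041260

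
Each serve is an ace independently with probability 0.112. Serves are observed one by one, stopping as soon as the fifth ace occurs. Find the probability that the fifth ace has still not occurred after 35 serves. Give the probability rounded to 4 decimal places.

0.6457

Needing more than 35 serves ⇔ fewer than 5 successes in the first 35. With X ~ Binomial(35, 0.112), P(Y > 35) = P(X ≤ 4).
  k=0: C(35,0)·0.112^0·0.888^35 = 0.015648
  k=1: C(35,1)·0.112^1·0.888^34 = 0.069076
  k=2: C(35,2)·0.112^2·0.888^33 = 0.148109
  k=3: C(35,3)·0.112^3·0.888^32 = 0.205484
  k=4: C(35,4)·0.112^4·0.888^31 = 0.207335
P(X ≤ 4) = 0.645652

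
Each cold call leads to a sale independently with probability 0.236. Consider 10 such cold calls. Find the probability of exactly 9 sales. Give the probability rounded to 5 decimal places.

0.00002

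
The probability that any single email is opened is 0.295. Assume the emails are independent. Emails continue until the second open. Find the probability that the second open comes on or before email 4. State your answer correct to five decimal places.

Finishing within 4 emails ⇔ at least 2 successes in the first 4. With X ~ Binomial(4, 0.295), P(Y ≤ 4) = 1 − P(X ≤ 1).
  k=0: C(4,0)·0.295^0·0.705^4 = 0.2470339
  k=1: C(4,1)·0.295^1·0.705^3 = 0.4134751
1 − 0.6605089 = 0.3394911

0.33949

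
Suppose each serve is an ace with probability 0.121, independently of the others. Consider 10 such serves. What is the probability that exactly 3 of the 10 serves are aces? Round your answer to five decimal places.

0.08619

X ~ Binomial(n=10, p=0.121).
P(X=3) = C(10,3) · p^3 · (1−p)^7
= 120 · 0.0017716 · 0.40544 = 0.0861905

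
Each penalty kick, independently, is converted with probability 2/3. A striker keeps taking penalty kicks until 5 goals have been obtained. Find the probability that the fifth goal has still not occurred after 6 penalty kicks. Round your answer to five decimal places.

0.64883

Needing more than 6 penalty kicks ⇔ fewer than 5 successes in the first 6. With X ~ Binomial(6, 0.666667), P(Y > 6) = P(X ≤ 4).
  k=0: C(6,0)·0.666667^0·0.333333^6 = 0.0013717
  k=1: C(6,1)·0.666667^1·0.333333^5 = 0.0164609
  k=2: C(6,2)·0.666667^2·0.333333^4 = 0.0823045
  k=3: C(6,3)·0.666667^3·0.333333^3 = 0.2194787
  k=4: C(6,4)·0.666667^4·0.333333^2 = 0.3292181
P(X ≤ 4) = 0.6488340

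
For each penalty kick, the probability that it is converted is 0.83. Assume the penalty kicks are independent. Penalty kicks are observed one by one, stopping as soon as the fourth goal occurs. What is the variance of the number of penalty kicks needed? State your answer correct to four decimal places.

Y = total penalty kicks until the fourth success; negative binomial with r=4, p=0.83.
Var(Y) = r(1−p)/p² = 4·0.17 / 0.83² = 0.987081

0.9871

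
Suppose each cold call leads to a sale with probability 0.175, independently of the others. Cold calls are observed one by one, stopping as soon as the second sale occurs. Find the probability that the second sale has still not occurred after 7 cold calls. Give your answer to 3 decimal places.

Needing more than 7 cold calls ⇔ fewer than 2 successes in the first 7. With X ~ Binomial(7, 0.175), P(Y > 7) = P(X ≤ 1).
  k=0: C(7,0)·0.175^0·0.825^7 = 0.26012
  k=1: C(7,1)·0.175^1·0.825^6 = 0.38624
P(X ≤ 1) = 0.64636

0.646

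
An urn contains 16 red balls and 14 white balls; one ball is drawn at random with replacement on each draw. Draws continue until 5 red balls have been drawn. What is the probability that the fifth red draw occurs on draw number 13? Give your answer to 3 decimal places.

0.048

Y = trial on which the fifth success occurs; negative binomial, r=5, p=0.533333.
P(Y=13) = C(12,4) · p^5 · (1−p)^8
= 495 · 0.043151 · 0.0022493 = 0.04805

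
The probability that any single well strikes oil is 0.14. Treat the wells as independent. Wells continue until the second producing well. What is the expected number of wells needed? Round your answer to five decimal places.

14.28571

Y = total wells until the second success; negative binomial with r=2, p=0.14.
E[Y] = r / p = 2 / 0.14 = 14.2857143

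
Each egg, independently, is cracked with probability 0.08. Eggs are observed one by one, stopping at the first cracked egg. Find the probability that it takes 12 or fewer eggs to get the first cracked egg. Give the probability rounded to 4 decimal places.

Y = number of eggs to the first success; geometric, p = 0.08.
P(Y ≤ 12) = 1 − (1−p)^12 = 1 − 0.367666 = 0.632334

0.6323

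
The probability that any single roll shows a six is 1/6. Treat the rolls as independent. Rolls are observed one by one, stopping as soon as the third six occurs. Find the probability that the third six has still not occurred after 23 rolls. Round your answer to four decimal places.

0.2373

Needing more than 23 rolls ⇔ fewer than 3 successes in the first 23. With X ~ Binomial(23, 0.166667), P(Y > 23) = P(X ≤ 2).
  k=0: C(23,0)·0.166667^0·0.833333^23 = 0.015095
  k=1: C(23,1)·0.166667^1·0.833333^22 = 0.069437
  k=2: C(23,2)·0.166667^2·0.833333^21 = 0.152761
P(X ≤ 2) = 0.237292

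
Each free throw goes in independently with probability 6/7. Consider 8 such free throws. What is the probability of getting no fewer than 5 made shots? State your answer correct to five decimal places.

0.98198

X ~ Binomial(8, 0.857143); P(X ≥ 5) = Σ C(8,k) p^k (1−p)^(8−k) over k:
  k=5: C(8,5)·0.857143^5·0.142857^3 = 0.0755370
  k=6: C(8,6)·0.857143^6·0.142857^2 = 0.2266111
  k=7: C(8,7)·0.857143^7·0.142857^1 = 0.3884762
  k=8: C(8,8)·0.857143^8·0.142857^0 = 0.2913572
Total = 0.9819815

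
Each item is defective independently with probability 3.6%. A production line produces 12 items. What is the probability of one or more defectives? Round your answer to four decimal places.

P(at least one) = 1 − P(none) = 1 − (1 − 0.036)^12
= 1 − 0.644057 = 0.355943

0.3559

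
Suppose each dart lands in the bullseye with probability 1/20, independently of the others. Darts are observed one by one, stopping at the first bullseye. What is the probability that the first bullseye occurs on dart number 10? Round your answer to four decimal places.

Geometric (trials to first success), p = 0.05.
P(Y = 10) = (1−p)^9 · p = 0.63025 · 0.05 = 0.031512

0.0315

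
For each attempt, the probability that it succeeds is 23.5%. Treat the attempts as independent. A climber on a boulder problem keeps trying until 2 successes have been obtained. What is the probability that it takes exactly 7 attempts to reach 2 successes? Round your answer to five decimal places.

Y = trial on which the second success occurs; negative binomial, r=2, p=0.235.
P(Y=7) = C(6,1) · p^2 · (1−p)^5
= 6 · 0.055225 · 0.262 = 0.0868149

0.08681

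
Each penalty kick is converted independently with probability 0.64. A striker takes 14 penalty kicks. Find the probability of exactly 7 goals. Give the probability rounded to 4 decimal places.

X ~ Binomial(n=14, p=0.64).
P(X=7) = C(14,7) · p^7 · (1−p)^7
= 3432 · 0.04398 · 0.00078364 = 0.118284

0.1183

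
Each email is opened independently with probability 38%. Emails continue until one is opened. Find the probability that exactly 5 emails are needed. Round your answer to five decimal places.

Geometric (trials to first success), p = 0.38.
P(Y = 5) = (1−p)^4 · p = 0.14776 · 0.38 = 0.0561501

0.05615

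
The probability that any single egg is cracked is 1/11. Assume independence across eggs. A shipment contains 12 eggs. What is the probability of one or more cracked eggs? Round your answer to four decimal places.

0.6814

P(at least one) = 1 − P(none) = 1 − (1 − 0.090909)^12
= 1 − 0.318631 = 0.681369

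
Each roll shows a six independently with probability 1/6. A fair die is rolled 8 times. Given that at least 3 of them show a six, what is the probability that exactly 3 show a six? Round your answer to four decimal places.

0.7727

X ~ Binomial(8, 0.166667). Want P(X=3 | X≥3) = P(X=3) / P(X≥3).
P(X=3) = C(8,3)·0.166667^3·0.833333^5 = 0.104190
P(X≥3) = 1 − 0.232568 − 0.372109 − 0.260476 = 0.134847
Ratio = 0.104190 / 0.134847 = 0.772658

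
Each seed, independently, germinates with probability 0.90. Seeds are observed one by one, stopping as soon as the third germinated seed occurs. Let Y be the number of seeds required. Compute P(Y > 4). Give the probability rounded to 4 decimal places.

0.0523

Needing more than 4 seeds ⇔ fewer than 3 successes in the first 4. With X ~ Binomial(4, 0.90), P(Y > 4) = P(X ≤ 2).
  k=0: C(4,0)·0.90^0·0.10^4 = 0.000100
  k=1: C(4,1)·0.90^1·0.10^3 = 0.003600
  k=2: C(4,2)·0.90^2·0.10^2 = 0.048600
P(X ≤ 2) = 0.052300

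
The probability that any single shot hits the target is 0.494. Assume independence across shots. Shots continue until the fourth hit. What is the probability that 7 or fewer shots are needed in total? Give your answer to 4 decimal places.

Finishing within 7 shots ⇔ at least 4 successes in the first 7. With X ~ Binomial(7, 0.494), P(Y ≤ 7) = 1 − P(X ≤ 3).
  k=0: C(7,0)·0.494^0·0.506^7 = 0.008493
  k=1: C(7,1)·0.494^1·0.506^6 = 0.058040
  k=2: C(7,2)·0.494^2·0.506^5 = 0.169991
  k=3: C(7,3)·0.494^3·0.506^4 = 0.276599
1 − 0.513123 = 0.486877

0.4869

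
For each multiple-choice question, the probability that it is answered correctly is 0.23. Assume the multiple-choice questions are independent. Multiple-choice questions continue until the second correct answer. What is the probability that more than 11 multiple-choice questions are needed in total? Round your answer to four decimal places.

0.2418

Needing more than 11 multiple-choice questions ⇔ fewer than 2 successes in the first 11. With X ~ Binomial(11, 0.23), P(Y > 11) = P(X ≤ 1).
  k=0: C(11,0)·0.23^0·0.77^11 = 0.056415
  k=1: C(11,1)·0.23^1·0.77^10 = 0.185365
P(X ≤ 1) = 0.241780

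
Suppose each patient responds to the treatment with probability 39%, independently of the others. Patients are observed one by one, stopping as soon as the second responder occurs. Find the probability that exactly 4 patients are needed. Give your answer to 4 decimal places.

Y = trial on which the second success occurs; negative binomial, r=2, p=0.39.
P(Y=4) = C(3,1) · p^2 · (1−p)^2
= 3 · 0.1521 · 0.3721 = 0.169789

0.1698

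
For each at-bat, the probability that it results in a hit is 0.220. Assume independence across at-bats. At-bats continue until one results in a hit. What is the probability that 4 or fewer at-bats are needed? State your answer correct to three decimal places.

Y = number of at-bats to the first success; geometric, p = 0.22.
P(Y ≤ 4) = 1 − (1−p)^4 = 1 − 0.37015 = 0.62985

0.630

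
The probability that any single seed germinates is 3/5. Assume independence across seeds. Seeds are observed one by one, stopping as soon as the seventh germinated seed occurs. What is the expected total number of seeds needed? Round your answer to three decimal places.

11.667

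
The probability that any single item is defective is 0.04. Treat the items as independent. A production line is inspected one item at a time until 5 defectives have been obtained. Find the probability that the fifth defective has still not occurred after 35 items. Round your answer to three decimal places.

Needing more than 35 items ⇔ fewer than 5 successes in the first 35. With X ~ Binomial(35, 0.04), P(Y > 35) = P(X ≤ 4).
  k=0: C(35,0)·0.04^0·0.96^35 = 0.23960
  k=1: C(35,1)·0.04^1·0.96^34 = 0.34942
  k=2: C(35,2)·0.04^2·0.96^33 = 0.24751
  k=3: C(35,3)·0.04^3·0.96^32 = 0.11344
  k=4: C(35,4)·0.04^4·0.96^31 = 0.03781
P(X ≤ 4) = 0.98779

0.988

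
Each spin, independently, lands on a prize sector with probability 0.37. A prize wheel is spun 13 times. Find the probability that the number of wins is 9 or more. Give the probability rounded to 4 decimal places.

0.0187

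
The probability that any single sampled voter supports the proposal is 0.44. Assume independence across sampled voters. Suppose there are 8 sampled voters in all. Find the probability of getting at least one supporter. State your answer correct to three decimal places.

0.990

P(at least one) = 1 − P(none) = 1 − (1 − 0.44)^8
= 1 − 0.00967 = 0.99033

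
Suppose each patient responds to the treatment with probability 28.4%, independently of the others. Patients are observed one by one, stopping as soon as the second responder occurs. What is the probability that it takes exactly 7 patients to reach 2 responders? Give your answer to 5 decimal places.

0.09107

Y = trial on which the second success occurs; negative binomial, r=2, p=0.284.
P(Y=7) = C(6,1) · p^2 · (1−p)^5
= 6 · 0.080656 · 0.18818 = 0.0910653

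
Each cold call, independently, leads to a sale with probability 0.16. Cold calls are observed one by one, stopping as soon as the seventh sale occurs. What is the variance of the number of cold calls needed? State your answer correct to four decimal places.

229.6875

Y = total cold calls until the seventh success; negative binomial with r=7, p=0.16.
Var(Y) = r(1−p)/p² = 7·0.84 / 0.16² = 229.687500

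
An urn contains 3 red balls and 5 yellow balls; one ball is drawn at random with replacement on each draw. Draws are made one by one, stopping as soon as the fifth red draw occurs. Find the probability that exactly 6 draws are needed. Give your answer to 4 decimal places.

0.0232

Y = trial on which the fifth success occurs; negative binomial, r=5, p=0.375.
P(Y=6) = C(5,4) · p^5 · (1−p)^1
= 5 · 0.0074158 · 0.625 = 0.023174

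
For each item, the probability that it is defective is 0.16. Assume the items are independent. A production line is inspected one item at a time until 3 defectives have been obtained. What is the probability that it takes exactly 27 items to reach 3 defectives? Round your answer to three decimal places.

0.020

Y = trial on which the third success occurs; negative binomial, r=3, p=0.16.
P(Y=27) = C(26,2) · p^3 · (1−p)^24
= 325 · 0.004096 · 0.01523 = 0.02027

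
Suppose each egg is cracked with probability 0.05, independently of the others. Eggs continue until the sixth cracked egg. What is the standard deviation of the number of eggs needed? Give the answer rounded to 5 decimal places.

47.74935

Y = total eggs until the sixth success; negative binomial with r=6, p=0.05.
SD(Y) = √[r(1−p)/p²] = √(2280.0000000) = 47.7493455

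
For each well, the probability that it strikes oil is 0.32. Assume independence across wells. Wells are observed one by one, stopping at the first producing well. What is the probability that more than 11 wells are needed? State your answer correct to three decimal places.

0.014

Y = number of wells to the first success; geometric, p = 0.32.
P(Y > 11) = P(first 11 all fail) = (1−p)^11 = 0.01437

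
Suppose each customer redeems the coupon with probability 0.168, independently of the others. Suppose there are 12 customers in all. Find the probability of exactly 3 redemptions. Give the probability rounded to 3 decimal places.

0.199

X ~ Binomial(n=12, p=0.168).
P(X=3) = C(12,3) · p^3 · (1−p)^9
= 220 · 0.0047416 · 0.19103 = 0.19928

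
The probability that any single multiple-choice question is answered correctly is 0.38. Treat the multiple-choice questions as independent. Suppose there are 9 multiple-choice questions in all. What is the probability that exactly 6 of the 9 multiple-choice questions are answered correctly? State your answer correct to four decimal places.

X ~ Binomial(n=9, p=0.38).
P(X=6) = C(9,6) · p^6 · (1−p)^3
= 84 · 0.0030109 · 0.23833 = 0.060278

0.0603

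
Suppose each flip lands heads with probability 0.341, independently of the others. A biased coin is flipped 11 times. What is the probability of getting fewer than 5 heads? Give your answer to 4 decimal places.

0.6916

X ~ Binomial(11, 0.341); P(X ≤ 4) = Σ C(11,k) p^k (1−p)^(11−k) over k:
  k=0: C(11,0)·0.341^0·0.659^11 = 0.010180
  k=1: C(11,1)·0.341^1·0.659^10 = 0.057943
  k=2: C(11,2)·0.341^2·0.659^9 = 0.149913
  k=3: C(11,3)·0.341^3·0.659^8 = 0.232718
  k=4: C(11,4)·0.341^4·0.659^7 = 0.240840
Total = 0.691595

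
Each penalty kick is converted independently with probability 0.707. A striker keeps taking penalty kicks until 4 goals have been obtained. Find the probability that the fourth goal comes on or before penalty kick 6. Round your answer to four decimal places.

Finishing within 6 penalty kicks ⇔ at least 4 successes in the first 6. With X ~ Binomial(6, 0.707), P(Y ≤ 6) = 1 − P(X ≤ 3).
  k=0: C(6,0)·0.707^0·0.293^6 = 0.000633
  k=1: C(6,1)·0.707^1·0.293^5 = 0.009160
  k=2: C(6,2)·0.707^2·0.293^4 = 0.055259
  k=3: C(6,3)·0.707^3·0.293^3 = 0.177783
1 − 0.242835 = 0.757165

0.7572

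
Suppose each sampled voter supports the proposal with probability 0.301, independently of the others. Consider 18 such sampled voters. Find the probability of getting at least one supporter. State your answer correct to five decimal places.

0.99841

P(at least one) = 1 − P(none) = 1 − (1 − 0.301)^18
= 1 − 0.0015870 = 0.9984130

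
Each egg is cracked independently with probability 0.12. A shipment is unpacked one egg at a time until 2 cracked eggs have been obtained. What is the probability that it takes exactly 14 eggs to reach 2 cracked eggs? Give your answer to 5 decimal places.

Y = trial on which the second success occurs; negative binomial, r=2, p=0.12.
P(Y=14) = C(13,1) · p^2 · (1−p)^12
= 13 · 0.0144 · 0.21567 = 0.0403736

0.04037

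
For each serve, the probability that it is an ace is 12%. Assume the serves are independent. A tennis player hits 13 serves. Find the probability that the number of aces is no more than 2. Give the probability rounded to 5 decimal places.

0.80151

X ~ Binomial(13, 0.12); P(X ≤ 2) = Σ C(13,k) p^k (1−p)^(13−k) over k:
  k=0: C(13,0)·0.12^0·0.88^13 = 0.1897906
  k=1: C(13,1)·0.12^1·0.88^12 = 0.3364470
  k=2: C(13,2)·0.12^2·0.88^11 = 0.2752748
Total = 0.8015124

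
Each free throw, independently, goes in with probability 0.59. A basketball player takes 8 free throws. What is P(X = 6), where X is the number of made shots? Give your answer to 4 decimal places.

0.1985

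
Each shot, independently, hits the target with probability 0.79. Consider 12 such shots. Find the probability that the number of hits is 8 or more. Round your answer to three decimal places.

0.913

X ~ Binomial(12, 0.79); P(X ≥ 8) = Σ C(12,k) p^k (1−p)^(12−k) over k:
  k=8: C(12,8)·0.79^8·0.21^4 = 0.14605
  k=9: C(12,9)·0.79^9·0.21^3 = 0.24419
  k=10: C(12,10)·0.79^10·0.21^2 = 0.27558
  k=11: C(12,11)·0.79^11·0.21^1 = 0.18849
  k=12: C(12,12)·0.79^12·0.21^0 = 0.05909
Total = 0.91341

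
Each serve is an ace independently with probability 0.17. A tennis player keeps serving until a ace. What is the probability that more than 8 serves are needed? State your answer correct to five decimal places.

0.22523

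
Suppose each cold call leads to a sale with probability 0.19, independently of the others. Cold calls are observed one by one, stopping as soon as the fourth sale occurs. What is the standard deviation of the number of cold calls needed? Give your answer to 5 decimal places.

9.47368

Y = total cold calls until the fourth success; negative binomial with r=4, p=0.19.
SD(Y) = √[r(1−p)/p²] = √(89.7506925) = 9.4736842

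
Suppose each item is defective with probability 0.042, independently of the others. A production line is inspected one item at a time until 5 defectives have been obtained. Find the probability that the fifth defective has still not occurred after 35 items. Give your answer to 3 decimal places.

Needing more than 35 items ⇔ fewer than 5 successes in the first 35. With X ~ Binomial(35, 0.042), P(Y > 35) = P(X ≤ 4).
  k=0: C(35,0)·0.042^0·0.958^35 = 0.22274
  k=1: C(35,1)·0.042^1·0.958^34 = 0.34178
  k=2: C(35,2)·0.042^2·0.958^33 = 0.25473
  k=3: C(35,3)·0.042^3·0.958^32 = 0.12284
  k=4: C(35,4)·0.042^4·0.958^31 = 0.04309
P(X ≤ 4) = 0.98517

0.985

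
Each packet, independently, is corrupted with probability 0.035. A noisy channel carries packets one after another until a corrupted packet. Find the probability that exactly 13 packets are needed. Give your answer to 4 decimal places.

Geometric (trials to first success), p = 0.035.
P(Y = 13) = (1−p)^12 · p = 0.65212 · 0.035 = 0.022824

0.0228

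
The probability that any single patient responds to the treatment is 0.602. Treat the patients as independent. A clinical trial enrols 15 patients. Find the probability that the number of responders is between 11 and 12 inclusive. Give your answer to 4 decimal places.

0.1939

X ~ Binomial(15, 0.602); P(11 ≤ X ≤ 12) = Σ C(15,k) p^k (1−p)^(15−k) over k:
  k=11: C(15,11)·0.602^11·0.398^4 = 0.128892
  k=12: C(15,12)·0.602^12·0.398^3 = 0.064986
Total = 0.193878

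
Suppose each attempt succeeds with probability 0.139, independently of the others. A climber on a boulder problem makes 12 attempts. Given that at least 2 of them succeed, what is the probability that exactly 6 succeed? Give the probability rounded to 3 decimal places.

X ~ Binomial(12, 0.139). Want P(X=6 | X≥2) = P(X=6) / P(X≥2).
P(X=6) = C(12,6)·0.139^6·0.861^6 = 0.00272
P(X≥2) = 1 − 0.16597 − 0.32154 = 0.51249
Ratio = 0.00272 / 0.51249 = 0.00530

0.005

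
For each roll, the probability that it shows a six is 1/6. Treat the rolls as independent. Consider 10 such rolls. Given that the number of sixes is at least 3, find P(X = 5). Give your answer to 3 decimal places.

0.058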